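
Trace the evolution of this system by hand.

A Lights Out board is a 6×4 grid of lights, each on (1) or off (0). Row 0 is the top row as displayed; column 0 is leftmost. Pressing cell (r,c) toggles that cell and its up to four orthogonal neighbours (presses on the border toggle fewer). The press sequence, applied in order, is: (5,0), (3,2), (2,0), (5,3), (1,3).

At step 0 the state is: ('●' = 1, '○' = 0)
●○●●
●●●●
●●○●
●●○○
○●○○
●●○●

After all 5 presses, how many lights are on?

11

0) ●○●●
●●●●
●●○●
●●○○
○●○○
●●○●
1) ●○●●
●●●●
●●○●
●●○○
●●○○
○○○●
2) ●○●●
●●●●
●●●●
●○●●
●●●○
○○○●
3) ●○●●
○●●●
○○●●
○○●●
●●●○
○○○●
4) ●○●●
○●●●
○○●●
○○●●
●●●●
○○●○
5) ●○●○
○●○○
○○●○
○○●●
●●●●
○○●○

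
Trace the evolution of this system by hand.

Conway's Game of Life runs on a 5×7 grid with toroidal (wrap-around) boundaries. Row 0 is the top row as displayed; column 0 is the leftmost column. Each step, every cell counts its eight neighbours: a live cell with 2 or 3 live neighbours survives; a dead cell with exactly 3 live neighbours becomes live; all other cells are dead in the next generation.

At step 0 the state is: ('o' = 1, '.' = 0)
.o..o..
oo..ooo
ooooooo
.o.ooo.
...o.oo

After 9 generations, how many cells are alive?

4

k=0  .o..o..
oo..ooo
ooooooo
.o.ooo.
...o.oo
k=1  .ooo...
.......
.......
.o.....
o..o..o
k=2  oooo...
..o....
.......
o......
o..o...
k=3  o..o...
..oo...
.......
.......
o..o..o
k=4  oo.oo.o
..oo...
.......
.......
o.....o
k=5  .o.oooo
ooooo..
.......
.......
.o...oo
k=6  .......
oo....o
.ooo...
.......
..o...o
k=7  .o....o
oo.....
.oo....
.o.o...
.......
k=8  .o.....
.......
.......
.o.....
o.o....
k=9  .o.....
.......
.......
.o.....
o.o....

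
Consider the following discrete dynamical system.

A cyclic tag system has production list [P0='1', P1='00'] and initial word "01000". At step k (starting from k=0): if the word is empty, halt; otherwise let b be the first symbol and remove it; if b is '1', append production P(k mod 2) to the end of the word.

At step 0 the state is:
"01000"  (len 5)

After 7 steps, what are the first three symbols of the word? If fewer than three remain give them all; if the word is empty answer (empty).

(empty)

t=0: "01000"  (len 5)
t=1: "1000"  (len 4)
t=2: "00000"  (len 5)
t=3: "0000"  (len 4)
t=4: "000"  (len 3)
t=5: "00"  (len 2)
t=6: "0"  (len 1)
t=7: (halted — word empty)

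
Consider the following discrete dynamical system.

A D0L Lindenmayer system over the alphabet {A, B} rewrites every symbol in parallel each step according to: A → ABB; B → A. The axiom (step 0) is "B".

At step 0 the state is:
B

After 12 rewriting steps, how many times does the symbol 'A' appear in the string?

1365

gen 0: B
gen 1: A
gen 2: ABB
gen 3: ABBAA
gen 4: ABBAAABBABB
gen 5: ABBAAABBABBABBAAABBAA
gen 6: ABBAAABBABBABBAAABBAAABBAAABBABBABBAAABBABB
gen 7: ABBAAABBABBABBAAABBAAABBAAABBABBABBAAABBABBABBAAABBABBABBAAABBAAABBAAABBABBABBAAABBAA
gen 8: ABBAAABBABBABBAAABBAAABBAAABBABBABBAAABBABBABBAAABBABBABBA…BABBABBAAABBABBABBAAABBABBABBAAABBAAABBAAABBABBABBAAABBABB  (len 171)
gen 9: ABBAAABBABBABBAAABBAAABBAAABBABBABBAAABBABBABBAAABBABBABBA…BBABBABBAAABBABBABBAAABBABBABBAAABBAAABBAAABBABBABBAAABBAA  (len 341)
gen 10: ABBAAABBABBABBAAABBAAABBAAABBABBABBAAABBABBABBAAABBABBABBA…BABBABBAAABBABBABBAAABBABBABBAAABBAAABBAAABBABBABBAAABBABB  (len 683)
gen 11: ABBAAABBABBABBAAABBAAABBAAABBABBABBAAABBABBABBAAABBABBABBA…BBABBABBAAABBABBABBAAABBABBABBAAABBAAABBAAABBABBABBAAABBAA  (len 1365)
gen 12: ABBAAABBABBABBAAABBAAABBAAABBABBABBAAABBABBABBAAABBABBABBA…BABBABBAAABBABBABBAAABBABBABBAAABBAAABBAAABBABBABBAAABBABB  (len 2731)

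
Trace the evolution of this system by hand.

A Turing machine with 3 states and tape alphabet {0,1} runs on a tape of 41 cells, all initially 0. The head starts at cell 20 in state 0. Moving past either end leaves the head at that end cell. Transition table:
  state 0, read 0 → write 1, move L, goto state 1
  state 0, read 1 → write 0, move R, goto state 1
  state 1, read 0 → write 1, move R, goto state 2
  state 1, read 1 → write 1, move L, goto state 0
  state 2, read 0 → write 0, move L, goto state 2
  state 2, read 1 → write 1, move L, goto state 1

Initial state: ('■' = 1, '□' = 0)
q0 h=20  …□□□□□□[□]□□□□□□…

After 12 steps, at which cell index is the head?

14

gen 0: q0 h=20  …□□□□□□[□]□□□□□□…
gen 1: q1 h=19  …□□□□□□[□]■□□□□□…
gen 2: q2 h=20  …□□□□□■[■]□□□□□□…
gen 3: q1 h=19  …□□□□□□[■]■□□□□□…
gen 4: q0 h=18  …□□□□□□[□]■■□□□□…
gen 5: q1 h=17  …□□□□□□[□]■■■□□□…
gen 6: q2 h=18  …□□□□□■[■]■■□□□□…
gen 7: q1 h=17  …□□□□□□[■]■■■□□□…
gen 8: q0 h=16  …□□□□□□[□]■■■■□□…
gen 9: q1 h=15  …□□□□□□[□]■■■■■□…
gen 10: q2 h=16  …□□□□□■[■]■■■■□□…
gen 11: q1 h=15  …□□□□□□[■]■■■■■□…
gen 12: q0 h=14  …□□□□□□[□]■■■■■■…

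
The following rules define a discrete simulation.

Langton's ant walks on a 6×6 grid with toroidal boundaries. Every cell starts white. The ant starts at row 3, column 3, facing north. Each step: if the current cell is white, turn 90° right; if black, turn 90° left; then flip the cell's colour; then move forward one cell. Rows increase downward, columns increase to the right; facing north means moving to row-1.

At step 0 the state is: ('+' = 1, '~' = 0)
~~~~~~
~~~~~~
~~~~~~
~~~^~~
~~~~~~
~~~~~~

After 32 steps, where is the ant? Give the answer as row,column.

k=0  ~~~~~~
~~~~~~
~~~~~~
~~~^~~
~~~~~~
~~~~~~
k=1  ~~~~~~
~~~~~~
~~~~~~
~~~+>~
~~~~~~
~~~~~~
k=2  ~~~~~~
~~~~~~
~~~~~~
~~~++~
~~~~v~
~~~~~~
k=3  ~~~~~~
~~~~~~
~~~~~~
~~~++~
~~~<+~
~~~~~~
k=4  ~~~~~~
~~~~~~
~~~~~~
~~~^+~
~~~++~
~~~~~~
k=5  ~~~~~~
~~~~~~
~~~~~~
~~<~+~
~~~++~
~~~~~~
k=6  ~~~~~~
~~~~~~
~~^~~~
~~+~+~
~~~++~
~~~~~~
k=7  ~~~~~~
~~~~~~
~~+>~~
~~+~+~
~~~++~
~~~~~~
k=8  ~~~~~~
~~~~~~
~~++~~
~~+v+~
~~~++~
~~~~~~
k=9  ~~~~~~
~~~~~~
~~++~~
~~<++~
~~~++~
~~~~~~
k=10  ~~~~~~
~~~~~~
~~++~~
~~~++~
~~v++~
~~~~~~
k=11  ~~~~~~
~~~~~~
~~++~~
~~~++~
~<+++~
~~~~~~
k=12  ~~~~~~
~~~~~~
~~++~~
~^~++~
~++++~
~~~~~~
k=13  ~~~~~~
~~~~~~
~~++~~
~+>++~
~++++~
~~~~~~
k=14  ~~~~~~
~~~~~~
~~++~~
~++++~
~+v++~
~~~~~~
k=15  ~~~~~~
~~~~~~
~~++~~
~++++~
~+~>+~
~~~~~~
k=16  ~~~~~~
~~~~~~
~~++~~
~++^+~
~+~~+~
~~~~~~
k=17  ~~~~~~
~~~~~~
~~++~~
~+<~+~
~+~~+~
~~~~~~
k=18  ~~~~~~
~~~~~~
~~++~~
~+~~+~
~+v~+~
~~~~~~
k=19  ~~~~~~
~~~~~~
~~++~~
~+~~+~
~<+~+~
~~~~~~
k=20  ~~~~~~
~~~~~~
~~++~~
~+~~+~
~~+~+~
~v~~~~
k=21  ~~~~~~
~~~~~~
~~++~~
~+~~+~
~~+~+~
<+~~~~
k=22  ~~~~~~
~~~~~~
~~++~~
~+~~+~
^~+~+~
++~~~~
k=23  ~~~~~~
~~~~~~
~~++~~
~+~~+~
+>+~+~
++~~~~
k=24  ~~~~~~
~~~~~~
~~++~~
~+~~+~
+++~+~
+v~~~~
k=25  ~~~~~~
~~~~~~
~~++~~
~+~~+~
+++~+~
+~>~~~
k=26  ~~v~~~
~~~~~~
~~++~~
~+~~+~
+++~+~
+~+~~~
k=27  ~<+~~~
~~~~~~
~~++~~
~+~~+~
+++~+~
+~+~~~
k=28  ~++~~~
~~~~~~
~~++~~
~+~~+~
+++~+~
+^+~~~
k=29  ~++~~~
~~~~~~
~~++~~
~+~~+~
+++~+~
++>~~~
k=30  ~++~~~
~~~~~~
~~++~~
~+~~+~
++^~+~
++~~~~
k=31  ~++~~~
~~~~~~
~~++~~
~+~~+~
+<~~+~
++~~~~
k=32  ~++~~~
~~~~~~
~~++~~
~+~~+~
+~~~+~
+v~~~~

5,1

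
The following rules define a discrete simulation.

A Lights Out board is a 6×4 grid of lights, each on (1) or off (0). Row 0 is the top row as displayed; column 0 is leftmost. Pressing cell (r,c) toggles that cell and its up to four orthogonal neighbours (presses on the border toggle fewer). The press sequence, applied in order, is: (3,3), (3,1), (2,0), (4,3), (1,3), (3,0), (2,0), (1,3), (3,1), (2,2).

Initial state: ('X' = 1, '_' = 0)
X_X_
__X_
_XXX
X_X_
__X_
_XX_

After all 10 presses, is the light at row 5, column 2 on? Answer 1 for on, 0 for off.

k=0  X_X_
__X_
_XXX
X_X_
__X_
_XX_
k=1  X_X_
__X_
_XX_
X__X
__XX
_XX_
k=2  X_X_
__X_
__X_
_XXX
_XXX
_XX_
k=3  X_X_
X_X_
XXX_
XXXX
_XXX
_XX_
k=4  X_X_
X_X_
XXX_
XXX_
_X__
_XXX
k=5  X_XX
X__X
XXXX
XXX_
_X__
_XXX
k=6  X_XX
X__X
_XXX
__X_
XX__
_XXX
k=7  X_XX
___X
X_XX
X_X_
XX__
_XXX
k=8  X_X_
__X_
X_X_
X_X_
XX__
_XXX
k=9  X_X_
__X_
XXX_
_X__
X___
_XXX
k=10  X_X_
____
X__X
_XX_
X___
_XXX

1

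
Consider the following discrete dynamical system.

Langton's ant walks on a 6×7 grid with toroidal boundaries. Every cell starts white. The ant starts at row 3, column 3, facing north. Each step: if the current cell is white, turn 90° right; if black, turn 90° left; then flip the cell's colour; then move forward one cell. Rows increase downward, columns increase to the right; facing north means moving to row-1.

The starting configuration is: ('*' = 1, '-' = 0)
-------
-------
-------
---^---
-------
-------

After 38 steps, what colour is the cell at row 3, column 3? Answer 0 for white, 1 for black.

0

0) -------
-------
-------
---^---
-------
-------
1) -------
-------
-------
---*>--
-------
-------
2) -------
-------
-------
---**--
----v--
-------
3) -------
-------
-------
---**--
---<*--
-------
4) -------
-------
-------
---^*--
---**--
-------
5) -------
-------
-------
--<-*--
---**--
-------
6) -------
-------
--^----
--*-*--
---**--
-------
7) -------
-------
--*>---
--*-*--
---**--
-------
8) -------
-------
--**---
--*v*--
---**--
-------
9) -------
-------
--**---
--<**--
---**--
-------
10) -------
-------
--**---
---**--
--v**--
-------
11) -------
-------
--**---
---**--
-<***--
-------
12) -------
-------
--**---
-^-**--
-****--
-------
13) -------
-------
--**---
-*>**--
-****--
-------
14) -------
-------
--**---
-****--
-*v**--
-------
15) -------
-------
--**---
-****--
-*->*--
-------
16) -------
-------
--**---
-**^*--
-*--*--
-------
17) -------
-------
--**---
-*<-*--
-*--*--
-------
18) -------
-------
--**---
-*--*--
-*v-*--
-------
19) -------
-------
--**---
-*--*--
-<*-*--
-------
20) -------
-------
--**---
-*--*--
--*-*--
-v-----
21) -------
-------
--**---
-*--*--
--*-*--
<*-----
22) -------
-------
--**---
-*--*--
^-*-*--
**-----
23) -------
-------
--**---
-*--*--
*>*-*--
**-----
24) -------
-------
--**---
-*--*--
***-*--
*v-----
25) -------
-------
--**---
-*--*--
***-*--
*->----
26) --v----
-------
--**---
-*--*--
***-*--
*-*----
27) -<*----
-------
--**---
-*--*--
***-*--
*-*----
28) -**----
-------
--**---
-*--*--
***-*--
*^*----
29) -**----
-------
--**---
-*--*--
***-*--
**>----
30) -**----
-------
--**---
-*--*--
**^-*--
**-----
31) -**----
-------
--**---
-*--*--
*<--*--
**-----
32) -**----
-------
--**---
-*--*--
*---*--
*v-----
33) -**----
-------
--**---
-*--*--
*---*--
*->----
34) -*v----
-------
--**---
-*--*--
*---*--
*-*----
35) -*->---
-------
--**---
-*--*--
*---*--
*-*----
36) -*-*---
---v---
--**---
-*--*--
*---*--
*-*----
37) -*-*---
--<*---
--**---
-*--*--
*---*--
*-*----
38) -*^*---
--**---
--**---
-*--*--
*---*--
*-*----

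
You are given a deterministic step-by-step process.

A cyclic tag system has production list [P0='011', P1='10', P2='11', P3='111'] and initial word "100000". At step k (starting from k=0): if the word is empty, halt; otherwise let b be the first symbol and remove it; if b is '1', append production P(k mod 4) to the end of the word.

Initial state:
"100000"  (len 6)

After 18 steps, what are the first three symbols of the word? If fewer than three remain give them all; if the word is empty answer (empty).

111

gen 0: "100000"  (len 6)
gen 1: "00000011"  (len 8)
gen 2: "0000011"  (len 7)
gen 3: "000011"  (len 6)
gen 4: "00011"  (len 5)
gen 5: "0011"  (len 4)
gen 6: "011"  (len 3)
gen 7: "11"  (len 2)
gen 8: "1111"  (len 4)
gen 9: "111011"  (len 6)
gen 10: "1101110"  (len 7)
gen 11: "10111011"  (len 8)
gen 12: "0111011111"  (len 10)
gen 13: "111011111"  (len 9)
gen 14: "1101111110"  (len 10)
gen 15: "10111111011"  (len 11)
gen 16: "0111111011111"  (len 13)
gen 17: "111111011111"  (len 12)
gen 18: "1111101111110"  (len 13)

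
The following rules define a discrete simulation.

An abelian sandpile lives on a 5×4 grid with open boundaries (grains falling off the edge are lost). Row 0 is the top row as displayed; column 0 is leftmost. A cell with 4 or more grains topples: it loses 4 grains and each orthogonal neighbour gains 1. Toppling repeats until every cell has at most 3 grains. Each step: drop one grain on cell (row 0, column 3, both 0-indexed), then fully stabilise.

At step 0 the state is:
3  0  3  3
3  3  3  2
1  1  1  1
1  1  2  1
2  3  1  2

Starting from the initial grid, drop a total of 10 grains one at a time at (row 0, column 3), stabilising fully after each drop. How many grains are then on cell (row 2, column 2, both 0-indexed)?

t=0: 3  0  3  3
3  3  3  2
1  1  1  1
1  1  2  1
2  3  1  2
t=1: 0  3  1  2
1  1  2  0
2  2  2  2
1  1  2  1
2  3  1  2
t=2: 0  3  1  3
1  1  2  0
2  2  2  2
1  1  2  1
2  3  1  2
t=3: 0  3  2  0
1  1  2  1
2  2  2  2
1  1  2  1
2  3  1  2
t=4: 0  3  2  1
1  1  2  1
2  2  2  2
1  1  2  1
2  3  1  2
t=5: 0  3  2  2
1  1  2  1
2  2  2  2
1  1  2  1
2  3  1  2
t=6: 0  3  2  3
1  1  2  1
2  2  2  2
1  1  2  1
2  3  1  2
t=7: 0  3  3  0
1  1  2  2
2  2  2  2
1  1  2  1
2  3  1  2
t=8: 0  3  3  1
1  1  2  2
2  2  2  2
1  1  2  1
2  3  1  2
t=9: 0  3  3  2
1  1  2  2
2  2  2  2
1  1  2  1
2  3  1  2
t=10: 0  3  3  3
1  1  2  2
2  2  2  2
1  1  2  1
2  3  1  2

2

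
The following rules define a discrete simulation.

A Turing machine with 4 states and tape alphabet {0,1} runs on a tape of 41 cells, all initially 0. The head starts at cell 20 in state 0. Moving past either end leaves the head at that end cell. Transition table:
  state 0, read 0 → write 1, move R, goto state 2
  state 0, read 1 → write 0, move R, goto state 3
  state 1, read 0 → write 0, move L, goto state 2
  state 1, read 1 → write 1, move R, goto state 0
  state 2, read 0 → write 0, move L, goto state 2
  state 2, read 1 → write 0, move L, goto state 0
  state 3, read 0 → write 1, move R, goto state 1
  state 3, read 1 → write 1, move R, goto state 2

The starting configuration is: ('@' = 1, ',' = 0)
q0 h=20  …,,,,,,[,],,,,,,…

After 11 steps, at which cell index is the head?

t=0: q0 h=20  …,,,,,,[,],,,,,,…
t=1: q2 h=21  …,,,,,@[,],,,,,,…
t=2: q2 h=20  …,,,,,,[@],,,,,,…
t=3: q0 h=19  …,,,,,,[,],,,,,,…
t=4: q2 h=20  …,,,,,@[,],,,,,,…
t=5: q2 h=19  …,,,,,,[@],,,,,,…
t=6: q0 h=18  …,,,,,,[,],,,,,,…
t=7: q2 h=19  …,,,,,@[,],,,,,,…
t=8: q2 h=18  …,,,,,,[@],,,,,,…
t=9: q0 h=17  …,,,,,,[,],,,,,,…
t=10: q2 h=18  …,,,,,@[,],,,,,,…
t=11: q2 h=17  …,,,,,,[@],,,,,,…

17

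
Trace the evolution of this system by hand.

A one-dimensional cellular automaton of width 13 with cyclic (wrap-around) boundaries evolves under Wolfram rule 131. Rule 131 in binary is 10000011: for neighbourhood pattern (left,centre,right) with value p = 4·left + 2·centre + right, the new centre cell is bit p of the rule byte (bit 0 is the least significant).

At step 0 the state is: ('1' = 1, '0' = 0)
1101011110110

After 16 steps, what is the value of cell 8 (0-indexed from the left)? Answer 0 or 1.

step 0: 1101011110110
step 1: 0000001100000
step 2: 1111110001111
step 3: 1111100110111
step 4: 1111001000011
step 5: 1110010011101
step 6: 1100100101000
step 7: 0001001000011
step 8: 0110010011100
step 9: 1000100101001
step 10: 0011001000010
step 11: 1100010011100
step 12: 0001100101001
step 13: 0110001000010
step 14: 1000110011100
step 15: 0011000101001
step 16: 0100011000010

0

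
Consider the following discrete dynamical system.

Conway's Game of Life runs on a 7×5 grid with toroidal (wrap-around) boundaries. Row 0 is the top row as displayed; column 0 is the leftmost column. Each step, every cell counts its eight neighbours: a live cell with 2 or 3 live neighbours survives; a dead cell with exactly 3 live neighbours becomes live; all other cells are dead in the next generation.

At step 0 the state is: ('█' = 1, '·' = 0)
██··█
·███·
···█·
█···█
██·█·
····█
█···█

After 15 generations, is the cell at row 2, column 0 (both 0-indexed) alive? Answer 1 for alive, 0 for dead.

k=0  ██··█
·███·
···█·
█···█
██·█·
····█
█···█
k=1  ·····
·█·█·
██·█·
████·
·█·█·
·█·█·
·█·█·
k=2  ·····
██··█
···█·
···█·
···█·
██·██
·····
k=3  █····
█···█
█·██·
··███
█··█·
█·███
█···█
k=4  ·█···
█··█·
█·█··
█····
█····
··█··
·····
k=5  ·····
█·█·█
█····
█···█
·█···
·····
·····
k=6  ·····
██··█
···█·
██··█
█····
·····
·····
k=7  █····
█···█
··██·
██··█
██··█
·····
·····
k=8  █···█
██·██
··██·
·····
·█··█
█····
·····
k=9  ·█·█·
·█···
████·
··██·
█····
█····
█···█
k=10  ·██·█
···██
█··██
█··█·
·█··█
██···
██··█
k=11  ·██··
·█···
█·█··
·███·
·██·█
··█··
···██
k=12  ████·
█····
█··█·
····█
█····
███·█
·█·█·
k=13  █··█·
█··█·
█····
█···█
···█·
··███
·····
k=14  ·····
██···
██···
█···█
█·█··
··███
··█··
k=15  ·█···
██···
·····
····█
█·█··
··█·█
··█··

0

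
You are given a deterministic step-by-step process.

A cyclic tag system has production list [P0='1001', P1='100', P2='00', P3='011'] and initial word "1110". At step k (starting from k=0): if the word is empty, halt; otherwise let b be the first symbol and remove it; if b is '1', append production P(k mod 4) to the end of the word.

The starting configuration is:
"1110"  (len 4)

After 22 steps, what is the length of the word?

[0] "1110"  (len 4)
[1] "1101001"  (len 7)
[2] "101001100"  (len 9)
[3] "0100110000"  (len 10)
[4] "100110000"  (len 9)
[5] "001100001001"  (len 12)
[6] "01100001001"  (len 11)
[7] "1100001001"  (len 10)
[8] "100001001011"  (len 12)
[9] "000010010111001"  (len 15)
[10] "00010010111001"  (len 14)
[11] "0010010111001"  (len 13)
[12] "010010111001"  (len 12)
[13] "10010111001"  (len 11)
[14] "0010111001100"  (len 13)
[15] "010111001100"  (len 12)
[16] "10111001100"  (len 11)
[17] "01110011001001"  (len 14)
[18] "1110011001001"  (len 13)
[19] "11001100100100"  (len 14)
[20] "1001100100100011"  (len 16)
[21] "0011001001000111001"  (len 19)
[22] "011001001000111001"  (len 18)

18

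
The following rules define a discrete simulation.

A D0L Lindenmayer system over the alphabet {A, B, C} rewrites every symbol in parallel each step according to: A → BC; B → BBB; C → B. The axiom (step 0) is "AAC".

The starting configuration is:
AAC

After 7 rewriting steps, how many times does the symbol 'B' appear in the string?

2673

step 0: AAC
step 1: BCBCB
step 2: BBBBBBBBBBB
step 3: BBBBBBBBBBBBBBBBBBBBBBBBBBBBBBBBB
step 4: BBBBBBBBBBBBBBBBBBBBBBBBBBBBBBBBBBBBBBBBBBBBBBBBBBBBBBBBBBBBBBBBBBBBBBBBBBBBBBBBBBBBBBBBBBBBBBBBBBB
step 5: BBBBBBBBBBBBBBBBBBBBBBBBBBBBBBBBBBBBBBBBBBBBBBBBBBBBBBBBBB…BBBBBBBBBBBBBBBBBBBBBBBBBBBBBBBBBBBBBBBBBBBBBBBBBBBBBBBBBB  (len 297)
step 6: BBBBBBBBBBBBBBBBBBBBBBBBBBBBBBBBBBBBBBBBBBBBBBBBBBBBBBBBBB…BBBBBBBBBBBBBBBBBBBBBBBBBBBBBBBBBBBBBBBBBBBBBBBBBBBBBBBBBB  (len 891)
step 7: BBBBBBBBBBBBBBBBBBBBBBBBBBBBBBBBBBBBBBBBBBBBBBBBBBBBBBBBBB…BBBBBBBBBBBBBBBBBBBBBBBBBBBBBBBBBBBBBBBBBBBBBBBBBBBBBBBBBB  (len 2673)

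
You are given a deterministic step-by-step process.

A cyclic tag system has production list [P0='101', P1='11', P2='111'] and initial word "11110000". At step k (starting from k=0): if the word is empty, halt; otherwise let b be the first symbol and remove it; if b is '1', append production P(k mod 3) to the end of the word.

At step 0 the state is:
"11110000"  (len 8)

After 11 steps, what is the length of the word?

[0] "11110000"  (len 8)
[1] "1110000101"  (len 10)
[2] "11000010111"  (len 11)
[3] "1000010111111"  (len 13)
[4] "000010111111101"  (len 15)
[5] "00010111111101"  (len 14)
[6] "0010111111101"  (len 13)
[7] "010111111101"  (len 12)
[8] "10111111101"  (len 11)
[9] "0111111101111"  (len 13)
[10] "111111101111"  (len 12)
[11] "1111110111111"  (len 13)

13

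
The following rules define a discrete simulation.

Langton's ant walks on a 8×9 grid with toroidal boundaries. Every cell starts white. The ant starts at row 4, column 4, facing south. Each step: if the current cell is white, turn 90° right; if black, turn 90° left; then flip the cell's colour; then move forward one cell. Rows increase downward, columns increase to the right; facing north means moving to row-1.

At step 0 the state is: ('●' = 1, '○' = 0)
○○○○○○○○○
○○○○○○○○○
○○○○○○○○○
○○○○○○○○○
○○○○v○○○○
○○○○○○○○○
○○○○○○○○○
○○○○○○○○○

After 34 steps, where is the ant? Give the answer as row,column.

k=0  ○○○○○○○○○
○○○○○○○○○
○○○○○○○○○
○○○○○○○○○
○○○○v○○○○
○○○○○○○○○
○○○○○○○○○
○○○○○○○○○
k=1  ○○○○○○○○○
○○○○○○○○○
○○○○○○○○○
○○○○○○○○○
○○○<●○○○○
○○○○○○○○○
○○○○○○○○○
○○○○○○○○○
k=2  ○○○○○○○○○
○○○○○○○○○
○○○○○○○○○
○○○^○○○○○
○○○●●○○○○
○○○○○○○○○
○○○○○○○○○
○○○○○○○○○
k=3  ○○○○○○○○○
○○○○○○○○○
○○○○○○○○○
○○○●>○○○○
○○○●●○○○○
○○○○○○○○○
○○○○○○○○○
○○○○○○○○○
k=4  ○○○○○○○○○
○○○○○○○○○
○○○○○○○○○
○○○●●○○○○
○○○●v○○○○
○○○○○○○○○
○○○○○○○○○
○○○○○○○○○
k=5  ○○○○○○○○○
○○○○○○○○○
○○○○○○○○○
○○○●●○○○○
○○○●○>○○○
○○○○○○○○○
○○○○○○○○○
○○○○○○○○○
k=6  ○○○○○○○○○
○○○○○○○○○
○○○○○○○○○
○○○●●○○○○
○○○●○●○○○
○○○○○v○○○
○○○○○○○○○
○○○○○○○○○
k=7  ○○○○○○○○○
○○○○○○○○○
○○○○○○○○○
○○○●●○○○○
○○○●○●○○○
○○○○<●○○○
○○○○○○○○○
○○○○○○○○○
k=8  ○○○○○○○○○
○○○○○○○○○
○○○○○○○○○
○○○●●○○○○
○○○●^●○○○
○○○○●●○○○
○○○○○○○○○
○○○○○○○○○
k=9  ○○○○○○○○○
○○○○○○○○○
○○○○○○○○○
○○○●●○○○○
○○○●●>○○○
○○○○●●○○○
○○○○○○○○○
○○○○○○○○○
k=10  ○○○○○○○○○
○○○○○○○○○
○○○○○○○○○
○○○●●^○○○
○○○●●○○○○
○○○○●●○○○
○○○○○○○○○
○○○○○○○○○
k=11  ○○○○○○○○○
○○○○○○○○○
○○○○○○○○○
○○○●●●>○○
○○○●●○○○○
○○○○●●○○○
○○○○○○○○○
○○○○○○○○○
k=12  ○○○○○○○○○
○○○○○○○○○
○○○○○○○○○
○○○●●●●○○
○○○●●○v○○
○○○○●●○○○
○○○○○○○○○
○○○○○○○○○
k=13  ○○○○○○○○○
○○○○○○○○○
○○○○○○○○○
○○○●●●●○○
○○○●●<●○○
○○○○●●○○○
○○○○○○○○○
○○○○○○○○○
k=14  ○○○○○○○○○
○○○○○○○○○
○○○○○○○○○
○○○●●^●○○
○○○●●●●○○
○○○○●●○○○
○○○○○○○○○
○○○○○○○○○
k=15  ○○○○○○○○○
○○○○○○○○○
○○○○○○○○○
○○○●<○●○○
○○○●●●●○○
○○○○●●○○○
○○○○○○○○○
○○○○○○○○○
k=16  ○○○○○○○○○
○○○○○○○○○
○○○○○○○○○
○○○●○○●○○
○○○●v●●○○
○○○○●●○○○
○○○○○○○○○
○○○○○○○○○
k=17  ○○○○○○○○○
○○○○○○○○○
○○○○○○○○○
○○○●○○●○○
○○○●○>●○○
○○○○●●○○○
○○○○○○○○○
○○○○○○○○○
k=18  ○○○○○○○○○
○○○○○○○○○
○○○○○○○○○
○○○●○^●○○
○○○●○○●○○
○○○○●●○○○
○○○○○○○○○
○○○○○○○○○
k=19  ○○○○○○○○○
○○○○○○○○○
○○○○○○○○○
○○○●○●>○○
○○○●○○●○○
○○○○●●○○○
○○○○○○○○○
○○○○○○○○○
k=20  ○○○○○○○○○
○○○○○○○○○
○○○○○○^○○
○○○●○●○○○
○○○●○○●○○
○○○○●●○○○
○○○○○○○○○
○○○○○○○○○
k=21  ○○○○○○○○○
○○○○○○○○○
○○○○○○●>○
○○○●○●○○○
○○○●○○●○○
○○○○●●○○○
○○○○○○○○○
○○○○○○○○○
k=22  ○○○○○○○○○
○○○○○○○○○
○○○○○○●●○
○○○●○●○v○
○○○●○○●○○
○○○○●●○○○
○○○○○○○○○
○○○○○○○○○
k=23  ○○○○○○○○○
○○○○○○○○○
○○○○○○●●○
○○○●○●<●○
○○○●○○●○○
○○○○●●○○○
○○○○○○○○○
○○○○○○○○○
k=24  ○○○○○○○○○
○○○○○○○○○
○○○○○○^●○
○○○●○●●●○
○○○●○○●○○
○○○○●●○○○
○○○○○○○○○
○○○○○○○○○
k=25  ○○○○○○○○○
○○○○○○○○○
○○○○○<○●○
○○○●○●●●○
○○○●○○●○○
○○○○●●○○○
○○○○○○○○○
○○○○○○○○○
k=26  ○○○○○○○○○
○○○○○^○○○
○○○○○●○●○
○○○●○●●●○
○○○●○○●○○
○○○○●●○○○
○○○○○○○○○
○○○○○○○○○
k=27  ○○○○○○○○○
○○○○○●>○○
○○○○○●○●○
○○○●○●●●○
○○○●○○●○○
○○○○●●○○○
○○○○○○○○○
○○○○○○○○○
k=28  ○○○○○○○○○
○○○○○●●○○
○○○○○●v●○
○○○●○●●●○
○○○●○○●○○
○○○○●●○○○
○○○○○○○○○
○○○○○○○○○
k=29  ○○○○○○○○○
○○○○○●●○○
○○○○○<●●○
○○○●○●●●○
○○○●○○●○○
○○○○●●○○○
○○○○○○○○○
○○○○○○○○○
k=30  ○○○○○○○○○
○○○○○●●○○
○○○○○○●●○
○○○●○v●●○
○○○●○○●○○
○○○○●●○○○
○○○○○○○○○
○○○○○○○○○
k=31  ○○○○○○○○○
○○○○○●●○○
○○○○○○●●○
○○○●○○>●○
○○○●○○●○○
○○○○●●○○○
○○○○○○○○○
○○○○○○○○○
k=32  ○○○○○○○○○
○○○○○●●○○
○○○○○○^●○
○○○●○○○●○
○○○●○○●○○
○○○○●●○○○
○○○○○○○○○
○○○○○○○○○
k=33  ○○○○○○○○○
○○○○○●●○○
○○○○○<○●○
○○○●○○○●○
○○○●○○●○○
○○○○●●○○○
○○○○○○○○○
○○○○○○○○○
k=34  ○○○○○○○○○
○○○○○^●○○
○○○○○●○●○
○○○●○○○●○
○○○●○○●○○
○○○○●●○○○
○○○○○○○○○
○○○○○○○○○

1,5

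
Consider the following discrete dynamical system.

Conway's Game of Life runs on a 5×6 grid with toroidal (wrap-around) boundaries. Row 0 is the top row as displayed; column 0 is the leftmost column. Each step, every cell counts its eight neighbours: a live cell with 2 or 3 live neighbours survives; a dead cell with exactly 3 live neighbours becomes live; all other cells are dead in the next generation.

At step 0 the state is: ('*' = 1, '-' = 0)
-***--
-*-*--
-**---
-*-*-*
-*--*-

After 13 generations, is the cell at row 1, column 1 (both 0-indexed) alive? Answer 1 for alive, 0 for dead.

k=0  -***--
-*-*--
-**---
-*-*-*
-*--*-
k=1  **-**-
*--*--
-*-**-
-*-**-
-*--*-
k=2  **-**-
*-----
**---*
**---*
-*----
k=3  ***--*
--*-*-
------
--*--*
----*-
k=4  ***-**
*-**-*
---*--
------
--***-
k=5  ------
------
--***-
--*-*-
*-*-*-
k=6  ------
---*--
--*-*-
--*-*-
-*---*
k=7  ------
---*--
--*-*-
-**-**
------
k=8  ------
---*--
-**-**
-**-**
------
k=9  ------
--***-
-*---*
-**-**
------
k=10  ---*--
--***-
-*---*
-**-**
------
k=11  --***-
--***-
-*---*
-**-**
--***-
k=12  -*---*
-*---*
-*---*
-*---*
------
k=13  ------
-**-**
-**-**
------
------

1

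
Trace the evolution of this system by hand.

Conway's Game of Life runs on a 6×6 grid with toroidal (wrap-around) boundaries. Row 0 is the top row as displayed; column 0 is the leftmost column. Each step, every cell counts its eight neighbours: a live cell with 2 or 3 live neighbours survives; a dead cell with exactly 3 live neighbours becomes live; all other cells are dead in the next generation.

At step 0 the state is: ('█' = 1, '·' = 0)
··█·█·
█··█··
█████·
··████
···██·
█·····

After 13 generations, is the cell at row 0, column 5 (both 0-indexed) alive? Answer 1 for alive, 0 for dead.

0

gen 0: ··█·█·
█··█··
█████·
··████
···██·
█·····
gen 1: ·█·█·█
█·····
█·····
█·····
··█···
····██
gen 2: ·····█
██···█
██···█
·█····
·····█
█·████
gen 3: ··██··
·█··█·
··█··█
·█···█
·███·█
█··█··
gen 4: ·████·
·█··█·
·██·██
·█·█·█
·█·█·█
█·····
gen 5: ██████
······
·█···█
·█·█·█
·█···█
█····█
gen 6: ·████·
···█··
··█·█·
·█···█
·██··█
···█··
gen 7: ····█·
·█····
··███·
·█·███
·██·█·
█·····
gen 8: ······
··█·█·
██···█
██···█
·██·█·
·█·█·█
gen 9: ··███·
██···█
··█·█·
····█·
···██·
██·██·
gen 10: ······
██···█
██·██·
····██
··█···
·█····
gen 11: ·█····
·██·██
·███··
███·██
······
······
gen 12: ███···
····█·
······
█···██
██···█
······
gen 13: ·█····
·█····
····█·
·█··█·
·█··█·
··█··█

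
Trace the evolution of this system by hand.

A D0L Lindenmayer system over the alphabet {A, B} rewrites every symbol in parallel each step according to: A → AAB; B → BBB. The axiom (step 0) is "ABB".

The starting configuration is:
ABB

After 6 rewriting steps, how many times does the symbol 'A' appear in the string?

k=0  ABB
k=1  AABBBBBBB
k=2  AABAABBBBBBBBBBBBBBBBBBBBBB
k=3  AABAABBBBAABAABBBBBBBBBBBBBBBBBBBBBBBBBBBBBBBBBBBBBBBBBBBBBBBBBBBBBBBBBBBBBBBBBBB
k=4  AABAABBBBAABAABBBBBBBBBBBBBAABAABBBBAABAABBBBBBBBBBBBBBBBB…BBBBBBBBBBBBBBBBBBBBBBBBBBBBBBBBBBBBBBBBBBBBBBBBBBBBBBBBBB  (len 243)
k=5  AABAABBBBAABAABBBBBBBBBBBBBAABAABBBBAABAABBBBBBBBBBBBBBBBB…BBBBBBBBBBBBBBBBBBBBBBBBBBBBBBBBBBBBBBBBBBBBBBBBBBBBBBBBBB  (len 729)
k=6  AABAABBBBAABAABBBBBBBBBBBBBAABAABBBBAABAABBBBBBBBBBBBBBBBB…BBBBBBBBBBBBBBBBBBBBBBBBBBBBBBBBBBBBBBBBBBBBBBBBBBBBBBBBBB  (len 2187)

64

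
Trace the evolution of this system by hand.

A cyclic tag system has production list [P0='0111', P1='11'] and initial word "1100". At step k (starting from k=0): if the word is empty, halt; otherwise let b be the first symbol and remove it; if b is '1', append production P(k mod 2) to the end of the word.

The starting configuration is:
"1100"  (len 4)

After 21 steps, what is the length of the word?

[0] "1100"  (len 4)
[1] "1000111"  (len 7)
[2] "00011111"  (len 8)
[3] "0011111"  (len 7)
[4] "011111"  (len 6)
[5] "11111"  (len 5)
[6] "111111"  (len 6)
[7] "111110111"  (len 9)
[8] "1111011111"  (len 10)
[9] "1110111110111"  (len 13)
[10] "11011111011111"  (len 14)
[11] "10111110111110111"  (len 17)
[12] "011111011111011111"  (len 18)
[13] "11111011111011111"  (len 17)
[14] "111101111101111111"  (len 18)
[15] "111011111011111110111"  (len 21)
[16] "1101111101111111011111"  (len 22)
[17] "1011111011111110111110111"  (len 25)
[18] "01111101111111011111011111"  (len 26)
[19] "1111101111111011111011111"  (len 25)
[20] "11110111111101111101111111"  (len 26)
[21] "11101111111011111011111110111"  (len 29)

29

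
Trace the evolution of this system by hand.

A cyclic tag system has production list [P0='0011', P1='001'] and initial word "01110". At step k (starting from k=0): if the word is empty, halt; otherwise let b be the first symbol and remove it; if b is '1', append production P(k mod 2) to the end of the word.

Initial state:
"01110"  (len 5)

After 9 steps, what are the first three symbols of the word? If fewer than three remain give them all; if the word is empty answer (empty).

011

step 0: "01110"  (len 5)
step 1: "1110"  (len 4)
step 2: "110001"  (len 6)
step 3: "100010011"  (len 9)
step 4: "00010011001"  (len 11)
step 5: "0010011001"  (len 10)
step 6: "010011001"  (len 9)
step 7: "10011001"  (len 8)
step 8: "0011001001"  (len 10)
step 9: "011001001"  (len 9)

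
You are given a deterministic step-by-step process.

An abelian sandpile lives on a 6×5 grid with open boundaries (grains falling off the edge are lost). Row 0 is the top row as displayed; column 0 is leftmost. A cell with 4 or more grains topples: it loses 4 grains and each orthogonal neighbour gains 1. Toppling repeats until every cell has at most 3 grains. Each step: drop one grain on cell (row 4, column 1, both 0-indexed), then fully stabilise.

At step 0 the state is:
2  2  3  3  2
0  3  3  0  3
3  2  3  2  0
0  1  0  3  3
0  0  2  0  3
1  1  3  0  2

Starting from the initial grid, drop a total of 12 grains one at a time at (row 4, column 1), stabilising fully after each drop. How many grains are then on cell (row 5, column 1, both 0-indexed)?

t=0: 2  2  3  3  2
0  3  3  0  3
3  2  3  2  0
0  1  0  3  3
0  0  2  0  3
1  1  3  0  2
t=1: 2  2  3  3  2
0  3  3  0  3
3  2  3  2  0
0  1  0  3  3
0  1  2  0  3
1  1  3  0  2
t=2: 2  2  3  3  2
0  3  3  0  3
3  2  3  2  0
0  1  0  3  3
0  2  2  0  3
1  1  3  0  2
t=3: 2  2  3  3  2
0  3  3  0  3
3  2  3  2  0
0  1  0  3  3
0  3  2  0  3
1  1  3  0  2
t=4: 2  2  3  3  2
0  3  3  0  3
3  2  3  2  0
0  2  0  3  3
1  0  3  0  3
1  2  3  0  2
t=5: 2  2  3  3  2
0  3  3  0  3
3  2  3  2  0
0  2  0  3  3
1  1  3  0  3
1  2  3  0  2
t=6: 2  2  3  3  2
0  3  3  0  3
3  2  3  2  0
0  2  0  3  3
1  2  3  0  3
1  2  3  0  2
t=7: 2  2  3  3  2
0  3  3  0  3
3  2  3  2  0
0  2  0  3  3
1  3  3  0  3
1  2  3  0  2
t=8: 2  2  3  3  2
0  3  3  0  3
3  2  3  2  0
0  3  1  3  3
2  2  1  1  3
2  0  1  1  2
t=9: 2  2  3  3  2
0  3  3  0  3
3  2  3  2  0
0  3  1  3  3
2  3  1  1  3
2  0  1  1  2
t=10: 2  2  3  3  2
0  3  3  0  3
3  3  3  2  0
1  0  2  3  3
3  1  2  1  3
2  1  1  1  2
t=11: 2  2  3  3  2
0  3  3  0  3
3  3  3  2  0
1  0  2  3  3
3  2  2  1  3
2  1  1  1  2
t=12: 2  2  3  3  2
0  3  3  0  3
3  3  3  2  0
1  0  2  3  3
3  3  2  1  3
2  1  1  1  2

1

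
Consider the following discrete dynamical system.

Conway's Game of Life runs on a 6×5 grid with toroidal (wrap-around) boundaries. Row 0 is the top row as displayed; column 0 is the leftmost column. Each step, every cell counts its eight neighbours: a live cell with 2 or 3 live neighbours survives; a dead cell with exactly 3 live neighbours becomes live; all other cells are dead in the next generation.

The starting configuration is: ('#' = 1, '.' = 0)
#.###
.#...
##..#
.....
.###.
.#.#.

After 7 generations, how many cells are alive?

step 0: #.###
.#...
##..#
.....
.###.
.#.#.
step 1: #..##
.....
##...
...##
.#.#.
.....
step 2: ....#
.#...
#...#
.#.##
..###
#.##.
step 3: #####
....#
.####
.#...
.....
###..
step 4: .....
.....
.####
##.#.
#.#..
.....
step 5: .....
..##.
.#.##
.....
#.#.#
.....
step 6: .....
..###
...##
.##..
.....
.....
step 7: ...#.
..#.#
##..#
..##.
.....
.....

8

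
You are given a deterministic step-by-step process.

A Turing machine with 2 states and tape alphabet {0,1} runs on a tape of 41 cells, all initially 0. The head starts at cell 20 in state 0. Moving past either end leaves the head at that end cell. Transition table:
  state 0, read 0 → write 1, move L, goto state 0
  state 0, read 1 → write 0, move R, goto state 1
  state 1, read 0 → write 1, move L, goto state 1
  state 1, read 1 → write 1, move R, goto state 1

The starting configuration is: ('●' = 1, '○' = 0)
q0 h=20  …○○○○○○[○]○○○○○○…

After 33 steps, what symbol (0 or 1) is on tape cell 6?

1

[0] q0 h=20  …○○○○○○[○]○○○○○○…
[1] q0 h=19  …○○○○○○[○]●○○○○○…
[2] q0 h=18  …○○○○○○[○]●●○○○○…
[3] q0 h=17  …○○○○○○[○]●●●○○○…
[4] q0 h=16  …○○○○○○[○]●●●●○○…
[5] q0 h=15  …○○○○○○[○]●●●●●○…
[6] q0 h=14  …○○○○○○[○]●●●●●●…
[7] q0 h=13  …○○○○○○[○]●●●●●●…
[8] q0 h=12  …○○○○○○[○]●●●●●●…
[9] q0 h=11  …○○○○○○[○]●●●●●●…
[10] q0 h=10  …○○○○○○[○]●●●●●●…
[11] q0 h= 9  …○○○○○○[○]●●●●●●…
[12] q0 h= 8  …○○○○○○[○]●●●●●●…
[13] q0 h= 7  …○○○○○○[○]●●●●●●…
[14] q0 h= 6  |○○○○○○[○]●●●●●●…
[15] q0 h= 5  |○○○○○[○]●●●●●●…
[16] q0 h= 4  |○○○○[○]●●●●●●…
[17] q0 h= 3  |○○○[○]●●●●●●…
[18] q0 h= 2  |○○[○]●●●●●●…
[19] q0 h= 1  |○[○]●●●●●●…
[20] q0 h= 0  |[○]●●●●●●…
[21] q0 h= 0  |[●]●●●●●●…
[22] q1 h= 1  |○[●]●●●●●●…
[23] q1 h= 2  |○●[●]●●●●●●…
[24] q1 h= 3  |○●●[●]●●●●●●…
[25] q1 h= 4  |○●●●[●]●●●●●●…
[26] q1 h= 5  |○●●●●[●]●●●●●●…
[27] q1 h= 6  |○●●●●●[●]●●●●●●…
[28] q1 h= 7  …●●●●●●[●]●●●●●●…
[29] q1 h= 8  …●●●●●●[●]●●●●●●…
[30] q1 h= 9  …●●●●●●[●]●●●●●●…
[31] q1 h=10  …●●●●●●[●]●●●●●●…
[32] q1 h=11  …●●●●●●[●]●●●●●●…
[33] q1 h=12  …●●●●●●[●]●●●●●●…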